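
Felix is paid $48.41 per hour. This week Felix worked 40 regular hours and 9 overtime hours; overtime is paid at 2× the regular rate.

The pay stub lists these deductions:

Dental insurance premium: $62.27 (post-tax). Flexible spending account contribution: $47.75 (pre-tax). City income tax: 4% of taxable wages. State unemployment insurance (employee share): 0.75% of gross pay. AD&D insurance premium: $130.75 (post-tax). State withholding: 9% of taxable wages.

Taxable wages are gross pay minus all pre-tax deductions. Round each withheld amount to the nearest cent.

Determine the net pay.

$2187.15

Regular pay: 40 × $48.41 = $1936.40
Overtime pay: 9 × $48.41 × 2 = $871.38
Gross pay = $1936.40 + $871.38 = $2807.78
Flexible spending account contribution: $47.75
Taxable wages = $2807.78 − $47.75 = $2760.03
City income tax: $2760.03 × 0.04 = $110.40
State withholding: $2760.03 × 0.09 = $248.40
State unemployment insurance (employee share): $2807.78 × 0.0075 = $21.06
Dental insurance premium: $62.27
AD&D insurance premium: $130.75
Total deductions = $47.75 + $110.40 + $248.40 + $21.06 + $62.27 + $130.75 = $620.63
Net pay = $2807.78 − $620.63 = $2187.15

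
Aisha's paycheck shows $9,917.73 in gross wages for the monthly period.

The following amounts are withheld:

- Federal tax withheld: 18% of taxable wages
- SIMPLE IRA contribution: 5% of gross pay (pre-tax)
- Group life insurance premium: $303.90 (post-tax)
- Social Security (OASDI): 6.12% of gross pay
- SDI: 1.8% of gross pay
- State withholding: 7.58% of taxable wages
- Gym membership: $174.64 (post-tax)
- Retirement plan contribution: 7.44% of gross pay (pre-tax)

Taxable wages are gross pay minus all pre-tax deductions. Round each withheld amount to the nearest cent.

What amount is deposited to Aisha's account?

Retirement plan contribution: $9,917.73 × 0.0744 = $737.88
SIMPLE IRA contribution: $9,917.73 × 0.05 = $495.89
Pre-tax total = $737.88 + $495.89 = $1,233.77
Taxable wages = $9,917.73 − $1,233.77 = $8,683.96
State withholding: $8,683.96 × 0.0758 = $658.24
Federal tax withheld: $8,683.96 × 0.18 = $1,563.11
Social Security (OASDI): $9,917.73 × 0.0612 = $606.97
SDI: $9,917.73 × 0.018 = $178.52
Gym membership: $174.64
Group life insurance premium: $303.90
Total deductions = $737.88 + $495.89 + $658.24 + $1,563.11 + $606.97 + $178.52 + $174.64 + $303.90 = $4,719.15
Net pay = $9,917.73 − $4,719.15 = $5,198.58

$5,198.58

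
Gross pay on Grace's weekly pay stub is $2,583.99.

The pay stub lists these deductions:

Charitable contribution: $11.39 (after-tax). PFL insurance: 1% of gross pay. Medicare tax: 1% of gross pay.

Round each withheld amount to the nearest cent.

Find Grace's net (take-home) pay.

$2,520.92

PFL insurance: $2,583.99 × 0.01 = $25.84
Medicare tax: $2,583.99 × 0.01 = $25.84
Charitable contribution: $11.39
Total deductions = $25.84 + $25.84 + $11.39 = $63.07
Net pay = $2,583.99 − $63.07 = $2,520.92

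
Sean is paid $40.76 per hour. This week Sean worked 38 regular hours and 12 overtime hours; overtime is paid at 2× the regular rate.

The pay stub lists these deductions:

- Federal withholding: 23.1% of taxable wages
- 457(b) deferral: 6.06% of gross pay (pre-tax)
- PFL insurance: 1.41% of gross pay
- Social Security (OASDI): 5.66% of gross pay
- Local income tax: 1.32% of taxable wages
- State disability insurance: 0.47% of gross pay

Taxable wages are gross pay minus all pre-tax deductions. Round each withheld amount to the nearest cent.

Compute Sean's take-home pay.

Regular pay: 38 × $40.76 = $1,548.88
Overtime pay: 12 × $40.76 × 2 = $978.24
Gross pay = $1,548.88 + $978.24 = $2,527.12
457(b) deferral: $2,527.12 × 0.0606 = $153.14
Taxable wages = $2,527.12 − $153.14 = $2,373.98
Local income tax: $2,373.98 × 0.0132 = $31.34
Federal withholding: $2,373.98 × 0.231 = $548.39
PFL insurance: $2,527.12 × 0.0141 = $35.63
State disability insurance: $2,527.12 × 0.0047 = $11.88
Social Security (OASDI): $2,527.12 × 0.0566 = $143.03
Total deductions = $153.14 + $31.34 + $548.39 + $35.63 + $11.88 + $143.03 = $923.41
Net pay = $2,527.12 − $923.41 = $1,603.71

$1,603.71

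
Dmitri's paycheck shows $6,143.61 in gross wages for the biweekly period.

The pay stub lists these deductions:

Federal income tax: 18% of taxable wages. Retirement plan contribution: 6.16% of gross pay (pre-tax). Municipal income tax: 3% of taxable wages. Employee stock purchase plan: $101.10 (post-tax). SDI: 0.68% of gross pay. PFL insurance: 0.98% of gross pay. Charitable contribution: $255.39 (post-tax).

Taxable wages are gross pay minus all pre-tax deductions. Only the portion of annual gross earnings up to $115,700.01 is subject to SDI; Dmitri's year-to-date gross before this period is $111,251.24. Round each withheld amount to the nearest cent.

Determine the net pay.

$4,107.53

Retirement plan contribution: $6,143.61 × 0.0616 = $378.45
Taxable wages = $6,143.61 − $378.45 = $5,765.16
Municipal income tax: $5,765.16 × 0.03 = $172.95
Federal income tax: $5,765.16 × 0.18 = $1,037.73
SDI: only $115,700.01 − $111,251.24 = $4,448.77 of this check is subject → $4,448.77 × 0.0068 = $30.25
PFL insurance: $6,143.61 × 0.0098 = $60.21
Employee stock purchase plan: $101.10
Charitable contribution: $255.39
Total deductions = $378.45 + $172.95 + $1,037.73 + $30.25 + $60.21 + $101.10 + $255.39 = $2,036.08
Net pay = $6,143.61 − $2,036.08 = $4,107.53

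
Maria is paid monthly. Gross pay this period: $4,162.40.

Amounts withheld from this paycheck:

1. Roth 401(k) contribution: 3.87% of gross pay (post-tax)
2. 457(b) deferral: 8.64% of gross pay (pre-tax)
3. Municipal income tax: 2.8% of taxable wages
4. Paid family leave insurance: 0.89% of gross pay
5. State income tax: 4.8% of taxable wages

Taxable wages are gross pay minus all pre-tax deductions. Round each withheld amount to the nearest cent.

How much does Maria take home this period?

457(b) deferral: $4,162.40 × 0.0864 = $359.63
Taxable wages = $4,162.40 − $359.63 = $3,802.77
State income tax: $3,802.77 × 0.048 = $182.53
Municipal income tax: $3,802.77 × 0.028 = $106.48
Paid family leave insurance: $4,162.40 × 0.0089 = $37.05
Roth 401(k) contribution: $4,162.40 × 0.0387 = $161.08
Total deductions = $359.63 + $182.53 + $106.48 + $37.05 + $161.08 = $846.77
Net pay = $4,162.40 − $846.77 = $3,315.63

$3,315.63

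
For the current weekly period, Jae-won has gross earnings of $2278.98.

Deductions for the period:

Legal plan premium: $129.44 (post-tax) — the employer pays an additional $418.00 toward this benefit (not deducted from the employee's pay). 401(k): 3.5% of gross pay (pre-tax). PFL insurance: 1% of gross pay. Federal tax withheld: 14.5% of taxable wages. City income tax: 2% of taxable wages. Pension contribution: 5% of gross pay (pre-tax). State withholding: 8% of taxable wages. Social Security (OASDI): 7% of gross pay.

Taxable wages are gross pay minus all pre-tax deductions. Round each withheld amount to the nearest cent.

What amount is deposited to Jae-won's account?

Pension contribution: $2278.98 × 0.05 = $113.95
401(k): $2278.98 × 0.035 = $79.76
Pre-tax total = $113.95 + $79.76 = $193.71
Taxable wages = $2278.98 − $193.71 = $2085.27
City income tax: $2085.27 × 0.02 = $41.71
State withholding: $2085.27 × 0.08 = $166.82
Federal tax withheld: $2085.27 × 0.145 = $302.36
Social Security (OASDI): $2278.98 × 0.07 = $159.53
PFL insurance: $2278.98 × 0.01 = $22.79
Legal plan premium: $129.44
(Employer's $418.00 toward legal plan premium is not withheld from the employee.)
Total deductions = $113.95 + $79.76 + $41.71 + $166.82 + $302.36 + $159.53 + $22.79 + $129.44 = $1016.36
Net pay = $2278.98 − $1016.36 = $1262.62

$1262.62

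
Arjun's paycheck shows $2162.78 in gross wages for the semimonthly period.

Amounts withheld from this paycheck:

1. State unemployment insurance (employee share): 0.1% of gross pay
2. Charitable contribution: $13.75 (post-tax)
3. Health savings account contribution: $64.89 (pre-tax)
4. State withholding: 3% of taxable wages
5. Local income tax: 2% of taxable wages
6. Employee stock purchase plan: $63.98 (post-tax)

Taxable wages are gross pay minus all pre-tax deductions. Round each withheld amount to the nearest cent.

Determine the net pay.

Health savings account contribution: $64.89
Taxable wages = $2162.78 − $64.89 = $2097.89
State withholding: $2097.89 × 0.03 = $62.94
Local income tax: $2097.89 × 0.02 = $41.96
State unemployment insurance (employee share): $2162.78 × 0.001 = $2.16
Charitable contribution: $13.75
Employee stock purchase plan: $63.98
Total deductions = $64.89 + $62.94 + $41.96 + $2.16 + $13.75 + $63.98 = $249.68
Net pay = $2162.78 − $249.68 = $1913.10

$1913.10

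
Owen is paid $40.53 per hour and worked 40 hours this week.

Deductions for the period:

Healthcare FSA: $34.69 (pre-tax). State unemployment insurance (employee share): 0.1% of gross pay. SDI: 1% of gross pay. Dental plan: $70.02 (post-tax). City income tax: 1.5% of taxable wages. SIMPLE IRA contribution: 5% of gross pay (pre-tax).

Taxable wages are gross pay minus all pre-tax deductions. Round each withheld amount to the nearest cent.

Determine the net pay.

Gross pay: 40 × $40.53 = $1,621.20
SIMPLE IRA contribution: $1,621.20 × 0.05 = $81.06
Healthcare FSA: $34.69
Pre-tax total = $81.06 + $34.69 = $115.75
Taxable wages = $1,621.20 − $115.75 = $1,505.45
City income tax: $1,505.45 × 0.015 = $22.58
SDI: $1,621.20 × 0.01 = $16.21
State unemployment insurance (employee share): $1,621.20 × 0.001 = $1.62
Dental plan: $70.02
Total deductions = $81.06 + $34.69 + $22.58 + $16.21 + $1.62 + $70.02 = $226.18
Net pay = $1,621.20 − $226.18 = $1,395.02

$1,395.02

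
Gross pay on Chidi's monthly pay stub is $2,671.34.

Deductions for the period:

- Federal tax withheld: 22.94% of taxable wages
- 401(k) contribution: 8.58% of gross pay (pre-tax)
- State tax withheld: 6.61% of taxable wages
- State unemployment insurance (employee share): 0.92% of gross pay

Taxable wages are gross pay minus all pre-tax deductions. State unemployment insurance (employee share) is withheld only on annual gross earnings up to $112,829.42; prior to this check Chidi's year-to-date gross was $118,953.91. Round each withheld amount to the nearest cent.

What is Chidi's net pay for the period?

$1,720.48

401(k) contribution: $2,671.34 × 0.0858 = $229.20
Taxable wages = $2,671.34 − $229.20 = $2,442.14
Federal tax withheld: $2,442.14 × 0.2294 = $560.23
State tax withheld: $2,442.14 × 0.0661 = $161.43
State unemployment insurance (employee share): annual cap $112,829.42 already reached (YTD $118,953.91), so $0.00
Total deductions = $229.20 + $560.23 + $161.43 + $0.00 = $950.86
Net pay = $2,671.34 − $950.86 = $1,720.48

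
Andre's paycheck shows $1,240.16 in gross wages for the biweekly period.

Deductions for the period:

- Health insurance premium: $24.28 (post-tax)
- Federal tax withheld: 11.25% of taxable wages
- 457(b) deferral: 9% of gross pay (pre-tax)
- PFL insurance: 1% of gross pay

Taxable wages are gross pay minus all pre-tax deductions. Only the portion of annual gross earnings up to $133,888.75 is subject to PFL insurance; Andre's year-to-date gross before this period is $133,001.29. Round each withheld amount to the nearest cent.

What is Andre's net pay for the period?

$968.44

457(b) deferral: $1,240.16 × 0.09 = $111.61
Taxable wages = $1,240.16 − $111.61 = $1,128.55
Federal tax withheld: $1,128.55 × 0.1125 = $126.96
PFL insurance: only $133,888.75 − $133,001.29 = $887.46 of this check is subject → $887.46 × 0.01 = $8.87
Health insurance premium: $24.28
Total deductions = $111.61 + $126.96 + $8.87 + $24.28 = $271.72
Net pay = $1,240.16 − $271.72 = $968.44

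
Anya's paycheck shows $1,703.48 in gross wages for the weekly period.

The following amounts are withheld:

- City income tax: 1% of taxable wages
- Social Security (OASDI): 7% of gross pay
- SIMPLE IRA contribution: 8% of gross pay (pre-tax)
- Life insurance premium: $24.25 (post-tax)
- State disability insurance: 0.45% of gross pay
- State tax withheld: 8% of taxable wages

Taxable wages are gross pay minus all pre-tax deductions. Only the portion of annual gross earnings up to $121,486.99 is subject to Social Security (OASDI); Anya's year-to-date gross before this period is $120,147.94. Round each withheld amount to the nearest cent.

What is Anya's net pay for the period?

$1,300.50

SIMPLE IRA contribution: $1,703.48 × 0.08 = $136.28
Taxable wages = $1,703.48 − $136.28 = $1,567.20
State tax withheld: $1,567.20 × 0.08 = $125.38
City income tax: $1,567.20 × 0.01 = $15.67
State disability insurance: $1,703.48 × 0.0045 = $7.67
Social Security (OASDI): only $121,486.99 − $120,147.94 = $1,339.05 of this check is subject → $1,339.05 × 0.07 = $93.73
Life insurance premium: $24.25
Total deductions = $136.28 + $125.38 + $15.67 + $7.67 + $93.73 + $24.25 = $402.98
Net pay = $1,703.48 − $402.98 = $1,300.50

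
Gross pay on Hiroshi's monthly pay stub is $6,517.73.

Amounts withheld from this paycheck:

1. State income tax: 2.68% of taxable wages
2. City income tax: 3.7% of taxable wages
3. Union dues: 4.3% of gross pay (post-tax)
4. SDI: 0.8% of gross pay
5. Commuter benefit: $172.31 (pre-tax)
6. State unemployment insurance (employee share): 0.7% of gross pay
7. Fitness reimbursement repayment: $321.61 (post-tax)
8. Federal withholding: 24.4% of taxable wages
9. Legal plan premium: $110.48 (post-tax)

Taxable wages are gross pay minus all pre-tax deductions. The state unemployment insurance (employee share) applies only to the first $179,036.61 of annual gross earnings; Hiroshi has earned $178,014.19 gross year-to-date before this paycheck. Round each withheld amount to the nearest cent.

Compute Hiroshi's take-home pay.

$3,620.65

Commuter benefit: $172.31
Taxable wages = $6,517.73 − $172.31 = $6,345.42
City income tax: $6,345.42 × 0.037 = $234.78
Federal withholding: $6,345.42 × 0.244 = $1,548.28
State income tax: $6,345.42 × 0.0268 = $170.06
SDI: $6,517.73 × 0.008 = $52.14
State unemployment insurance (employee share): only $179,036.61 − $178,014.19 = $1,022.42 of this check is subject → $1,022.42 × 0.007 = $7.16
Union dues: $6,517.73 × 0.043 = $280.26
Legal plan premium: $110.48
Fitness reimbursement repayment: $321.61
Total deductions = $172.31 + $234.78 + $1,548.28 + $170.06 + $52.14 + $7.16 + $280.26 + $110.48 + $321.61 = $2,897.08
Net pay = $6,517.73 − $2,897.08 = $3,620.65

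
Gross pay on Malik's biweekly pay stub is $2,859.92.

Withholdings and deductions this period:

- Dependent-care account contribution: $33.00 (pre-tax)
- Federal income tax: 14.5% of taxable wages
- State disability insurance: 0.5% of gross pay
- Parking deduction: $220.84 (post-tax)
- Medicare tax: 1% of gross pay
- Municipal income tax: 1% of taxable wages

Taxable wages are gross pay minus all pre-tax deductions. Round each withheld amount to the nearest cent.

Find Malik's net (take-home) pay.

Dependent-care account contribution: $33.00
Taxable wages = $2,859.92 − $33.00 = $2,826.92
Municipal income tax: $2,826.92 × 0.01 = $28.27
Federal income tax: $2,826.92 × 0.145 = $409.90
State disability insurance: $2,859.92 × 0.005 = $14.30
Medicare tax: $2,859.92 × 0.01 = $28.60
Parking deduction: $220.84
Total deductions = $33.00 + $28.27 + $409.90 + $14.30 + $28.60 + $220.84 = $734.91
Net pay = $2,859.92 − $734.91 = $2,125.01

$2,125.01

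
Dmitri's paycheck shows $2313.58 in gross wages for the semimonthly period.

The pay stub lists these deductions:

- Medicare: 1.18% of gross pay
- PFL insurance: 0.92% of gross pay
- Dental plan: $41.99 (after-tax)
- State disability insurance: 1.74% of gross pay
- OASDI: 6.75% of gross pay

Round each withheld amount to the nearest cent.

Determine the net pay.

$2026.58

OASDI: $2313.58 × 0.0675 = $156.17
Medicare: $2313.58 × 0.0118 = $27.30
PFL insurance: $2313.58 × 0.0092 = $21.28
State disability insurance: $2313.58 × 0.0174 = $40.26
Dental plan: $41.99
Total deductions = $156.17 + $27.30 + $21.28 + $40.26 + $41.99 = $287.00
Net pay = $2313.58 − $287.00 = $2026.58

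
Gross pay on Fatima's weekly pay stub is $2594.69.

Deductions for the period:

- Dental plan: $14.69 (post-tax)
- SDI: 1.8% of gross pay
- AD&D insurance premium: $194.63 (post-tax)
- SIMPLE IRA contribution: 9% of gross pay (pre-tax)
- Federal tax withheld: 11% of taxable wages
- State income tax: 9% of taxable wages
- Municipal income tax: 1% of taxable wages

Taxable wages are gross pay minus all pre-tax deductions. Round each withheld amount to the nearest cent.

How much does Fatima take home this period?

SIMPLE IRA contribution: $2594.69 × 0.09 = $233.52
Taxable wages = $2594.69 − $233.52 = $2361.17
Federal tax withheld: $2361.17 × 0.11 = $259.73
State income tax: $2361.17 × 0.09 = $212.51
Municipal income tax: $2361.17 × 0.01 = $23.61
SDI: $2594.69 × 0.018 = $46.70
Dental plan: $14.69
AD&D insurance premium: $194.63
Total deductions = $233.52 + $259.73 + $212.51 + $23.61 + $46.70 + $14.69 + $194.63 = $985.39
Net pay = $2594.69 − $985.39 = $1609.30

$1609.30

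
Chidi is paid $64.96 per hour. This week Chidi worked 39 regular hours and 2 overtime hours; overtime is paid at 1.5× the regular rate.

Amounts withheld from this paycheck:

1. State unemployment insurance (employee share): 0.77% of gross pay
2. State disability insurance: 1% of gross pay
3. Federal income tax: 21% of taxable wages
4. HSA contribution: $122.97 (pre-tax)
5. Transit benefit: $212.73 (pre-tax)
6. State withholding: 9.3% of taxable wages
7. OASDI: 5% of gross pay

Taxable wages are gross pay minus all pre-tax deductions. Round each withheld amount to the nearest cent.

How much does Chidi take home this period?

Regular pay: 39 × $64.96 = $2,533.44
Overtime pay: 2 × $64.96 × 1.5 = $194.88
Gross pay = $2,533.44 + $194.88 = $2,728.32
Transit benefit: $212.73
HSA contribution: $122.97
Pre-tax total = $212.73 + $122.97 = $335.70
Taxable wages = $2,728.32 − $335.70 = $2,392.62
Federal income tax: $2,392.62 × 0.21 = $502.45
State withholding: $2,392.62 × 0.093 = $222.51
OASDI: $2,728.32 × 0.05 = $136.42
State unemployment insurance (employee share): $2,728.32 × 0.0077 = $21.01
State disability insurance: $2,728.32 × 0.01 = $27.28
Total deductions = $212.73 + $122.97 + $502.45 + $222.51 + $136.42 + $21.01 + $27.28 = $1,245.37
Net pay = $2,728.32 − $1,245.37 = $1,482.95

$1,482.95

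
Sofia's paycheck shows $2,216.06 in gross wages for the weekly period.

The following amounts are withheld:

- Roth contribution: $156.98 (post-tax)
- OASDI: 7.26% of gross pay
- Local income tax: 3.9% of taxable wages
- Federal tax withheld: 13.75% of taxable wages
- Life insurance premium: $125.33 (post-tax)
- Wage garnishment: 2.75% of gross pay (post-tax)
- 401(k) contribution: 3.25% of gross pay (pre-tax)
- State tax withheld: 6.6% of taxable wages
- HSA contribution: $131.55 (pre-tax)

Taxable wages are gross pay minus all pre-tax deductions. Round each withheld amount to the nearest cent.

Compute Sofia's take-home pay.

$1,020.32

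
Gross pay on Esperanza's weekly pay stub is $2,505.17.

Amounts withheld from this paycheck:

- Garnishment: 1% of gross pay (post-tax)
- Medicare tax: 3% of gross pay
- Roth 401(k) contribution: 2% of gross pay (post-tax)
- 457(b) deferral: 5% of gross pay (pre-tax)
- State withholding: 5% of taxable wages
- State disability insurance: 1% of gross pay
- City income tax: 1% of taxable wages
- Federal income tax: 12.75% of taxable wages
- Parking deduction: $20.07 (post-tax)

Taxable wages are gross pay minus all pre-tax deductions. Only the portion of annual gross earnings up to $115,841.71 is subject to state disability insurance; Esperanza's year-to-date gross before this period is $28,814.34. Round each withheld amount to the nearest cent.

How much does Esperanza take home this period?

$1,738.24

457(b) deferral: $2,505.17 × 0.05 = $125.26
Taxable wages = $2,505.17 − $125.26 = $2,379.91
Federal income tax: $2,379.91 × 0.1275 = $303.44
State withholding: $2,379.91 × 0.05 = $119.00
City income tax: $2,379.91 × 0.01 = $23.80
State disability insurance: cap not yet reached, full $2,505.17 is subject → $2,505.17 × 0.01 = $25.05
Medicare tax: $2,505.17 × 0.03 = $75.16
Parking deduction: $20.07
Garnishment: $2,505.17 × 0.01 = $25.05
Roth 401(k) contribution: $2,505.17 × 0.02 = $50.10
Total deductions = $125.26 + $303.44 + $119.00 + $23.80 + $25.05 + $75.16 + $20.07 + $25.05 + $50.10 = $766.93
Net pay = $2,505.17 − $766.93 = $1,738.24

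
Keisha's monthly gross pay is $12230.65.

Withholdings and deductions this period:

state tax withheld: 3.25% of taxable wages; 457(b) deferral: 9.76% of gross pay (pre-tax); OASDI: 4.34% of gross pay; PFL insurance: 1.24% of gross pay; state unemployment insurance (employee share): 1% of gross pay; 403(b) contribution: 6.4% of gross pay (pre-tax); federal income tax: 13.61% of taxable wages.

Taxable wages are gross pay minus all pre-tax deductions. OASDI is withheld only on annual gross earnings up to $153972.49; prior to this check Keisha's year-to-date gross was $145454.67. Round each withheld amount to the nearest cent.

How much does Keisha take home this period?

457(b) deferral: $12230.65 × 0.0976 = $1193.71
403(b) contribution: $12230.65 × 0.064 = $782.76
Pre-tax total = $1193.71 + $782.76 = $1976.47
Taxable wages = $12230.65 − $1976.47 = $10254.18
Federal income tax: $10254.18 × 0.1361 = $1395.59
State tax withheld: $10254.18 × 0.0325 = $333.26
OASDI: only $153972.49 − $145454.67 = $8517.82 of this check is subject → $8517.82 × 0.0434 = $369.67
State unemployment insurance (employee share): $12230.65 × 0.01 = $122.31
PFL insurance: $12230.65 × 0.0124 = $151.66
Total deductions = $1193.71 + $782.76 + $1395.59 + $333.26 + $369.67 + $122.31 + $151.66 = $4348.96
Net pay = $12230.65 − $4348.96 = $7881.69

$7881.69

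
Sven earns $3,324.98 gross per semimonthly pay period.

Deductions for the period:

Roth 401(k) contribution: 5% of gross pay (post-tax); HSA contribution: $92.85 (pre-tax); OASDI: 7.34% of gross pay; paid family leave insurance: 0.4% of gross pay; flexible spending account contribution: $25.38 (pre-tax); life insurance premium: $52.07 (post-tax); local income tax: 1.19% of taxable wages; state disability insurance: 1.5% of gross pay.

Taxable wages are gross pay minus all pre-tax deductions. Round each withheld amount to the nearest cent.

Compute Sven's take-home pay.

HSA contribution: $92.85
Flexible spending account contribution: $25.38
Pre-tax total = $92.85 + $25.38 = $118.23
Taxable wages = $3,324.98 − $118.23 = $3,206.75
Local income tax: $3,206.75 × 0.0119 = $38.16
Paid family leave insurance: $3,324.98 × 0.004 = $13.30
OASDI: $3,324.98 × 0.0734 = $244.05
State disability insurance: $3,324.98 × 0.015 = $49.87
Roth 401(k) contribution: $3,324.98 × 0.05 = $166.25
Life insurance premium: $52.07
Total deductions = $92.85 + $25.38 + $38.16 + $13.30 + $244.05 + $49.87 + $166.25 + $52.07 = $681.93
Net pay = $3,324.98 − $681.93 = $2,643.05

$2,643.05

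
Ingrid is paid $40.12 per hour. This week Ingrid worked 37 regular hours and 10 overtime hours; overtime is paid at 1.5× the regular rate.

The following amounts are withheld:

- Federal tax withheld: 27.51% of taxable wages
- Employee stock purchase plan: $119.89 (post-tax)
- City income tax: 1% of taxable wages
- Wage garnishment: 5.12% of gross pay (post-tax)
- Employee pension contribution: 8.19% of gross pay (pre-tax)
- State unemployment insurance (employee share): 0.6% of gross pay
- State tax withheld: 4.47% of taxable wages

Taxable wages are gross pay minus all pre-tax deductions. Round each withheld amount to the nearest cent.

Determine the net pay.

Regular pay: 37 × $40.12 = $1484.44
Overtime pay: 10 × $40.12 × 1.5 = $601.80
Gross pay = $1484.44 + $601.80 = $2086.24
Employee pension contribution: $2086.24 × 0.0819 = $170.86
Taxable wages = $2086.24 − $170.86 = $1915.38
State tax withheld: $1915.38 × 0.0447 = $85.62
Federal tax withheld: $1915.38 × 0.2751 = $526.92
City income tax: $1915.38 × 0.01 = $19.15
State unemployment insurance (employee share): $2086.24 × 0.006 = $12.52
Wage garnishment: $2086.24 × 0.0512 = $106.82
Employee stock purchase plan: $119.89
Total deductions = $170.86 + $85.62 + $526.92 + $19.15 + $12.52 + $106.82 + $119.89 = $1041.78
Net pay = $2086.24 − $1041.78 = $1044.46

$1044.46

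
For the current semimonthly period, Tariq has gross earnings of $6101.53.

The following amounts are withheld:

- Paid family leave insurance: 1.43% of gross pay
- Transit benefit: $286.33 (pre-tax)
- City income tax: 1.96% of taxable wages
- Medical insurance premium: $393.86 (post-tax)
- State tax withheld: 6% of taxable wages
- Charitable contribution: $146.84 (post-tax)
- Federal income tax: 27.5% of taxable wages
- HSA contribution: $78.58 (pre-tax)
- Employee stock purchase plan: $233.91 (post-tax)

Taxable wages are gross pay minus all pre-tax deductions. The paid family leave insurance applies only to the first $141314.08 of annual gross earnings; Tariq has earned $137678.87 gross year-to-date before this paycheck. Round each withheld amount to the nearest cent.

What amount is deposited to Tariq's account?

Transit benefit: $286.33
HSA contribution: $78.58
Pre-tax total = $286.33 + $78.58 = $364.91
Taxable wages = $6101.53 − $364.91 = $5736.62
Federal income tax: $5736.62 × 0.275 = $1577.57
City income tax: $5736.62 × 0.0196 = $112.44
State tax withheld: $5736.62 × 0.06 = $344.20
Paid family leave insurance: only $141314.08 − $137678.87 = $3635.21 of this check is subject → $3635.21 × 0.0143 = $51.98
Medical insurance premium: $393.86
Employee stock purchase plan: $233.91
Charitable contribution: $146.84
Total deductions = $286.33 + $78.58 + $1577.57 + $112.44 + $344.20 + $51.98 + $393.86 + $233.91 + $146.84 = $3225.71
Net pay = $6101.53 − $3225.71 = $2875.82

$2875.82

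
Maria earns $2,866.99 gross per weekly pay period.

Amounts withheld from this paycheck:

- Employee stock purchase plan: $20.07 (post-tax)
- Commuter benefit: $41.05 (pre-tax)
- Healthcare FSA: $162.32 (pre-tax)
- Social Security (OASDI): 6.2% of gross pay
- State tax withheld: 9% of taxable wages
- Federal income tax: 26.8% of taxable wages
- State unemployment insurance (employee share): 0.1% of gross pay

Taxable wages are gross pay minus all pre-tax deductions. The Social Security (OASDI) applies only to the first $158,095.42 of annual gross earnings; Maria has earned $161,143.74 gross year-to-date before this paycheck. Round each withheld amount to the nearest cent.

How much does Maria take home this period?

Healthcare FSA: $162.32
Commuter benefit: $41.05
Pre-tax total = $162.32 + $41.05 = $203.37
Taxable wages = $2,866.99 − $203.37 = $2,663.62
Federal income tax: $2,663.62 × 0.268 = $713.85
State tax withheld: $2,663.62 × 0.09 = $239.73
Social Security (OASDI): annual cap $158,095.42 already reached (YTD $161,143.74), so $0.00
State unemployment insurance (employee share): $2,866.99 × 0.001 = $2.87
Employee stock purchase plan: $20.07
Total deductions = $162.32 + $41.05 + $713.85 + $239.73 + $0.00 + $2.87 + $20.07 = $1,179.89
Net pay = $2,866.99 − $1,179.89 = $1,687.10

$1,687.10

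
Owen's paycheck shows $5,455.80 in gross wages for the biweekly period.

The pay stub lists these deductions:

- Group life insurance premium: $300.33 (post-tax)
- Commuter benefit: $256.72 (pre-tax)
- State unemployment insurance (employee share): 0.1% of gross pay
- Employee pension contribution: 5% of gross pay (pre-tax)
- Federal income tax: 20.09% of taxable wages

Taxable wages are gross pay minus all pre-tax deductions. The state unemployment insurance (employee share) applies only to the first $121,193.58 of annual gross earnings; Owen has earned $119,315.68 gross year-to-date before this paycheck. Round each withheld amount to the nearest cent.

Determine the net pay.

Employee pension contribution: $5,455.80 × 0.05 = $272.79
Commuter benefit: $256.72
Pre-tax total = $272.79 + $256.72 = $529.51
Taxable wages = $5,455.80 − $529.51 = $4,926.29
Federal income tax: $4,926.29 × 0.2009 = $989.69
State unemployment insurance (employee share): only $121,193.58 − $119,315.68 = $1,877.90 of this check is subject → $1,877.90 × 0.001 = $1.88
Group life insurance premium: $300.33
Total deductions = $272.79 + $256.72 + $989.69 + $1.88 + $300.33 = $1,821.41
Net pay = $5,455.80 − $1,821.41 = $3,634.39

$3,634.39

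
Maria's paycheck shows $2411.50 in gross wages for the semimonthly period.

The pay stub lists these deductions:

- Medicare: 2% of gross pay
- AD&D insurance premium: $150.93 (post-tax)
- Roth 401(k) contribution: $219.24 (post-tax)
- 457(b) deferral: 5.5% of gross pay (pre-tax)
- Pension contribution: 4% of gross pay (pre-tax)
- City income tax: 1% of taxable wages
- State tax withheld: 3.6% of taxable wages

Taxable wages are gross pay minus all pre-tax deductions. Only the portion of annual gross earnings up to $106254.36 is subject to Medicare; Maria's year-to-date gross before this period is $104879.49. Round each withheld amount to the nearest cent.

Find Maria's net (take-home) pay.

Pension contribution: $2411.50 × 0.04 = $96.46
457(b) deferral: $2411.50 × 0.055 = $132.63
Pre-tax total = $96.46 + $132.63 = $229.09
Taxable wages = $2411.50 − $229.09 = $2182.41
State tax withheld: $2182.41 × 0.036 = $78.57
City income tax: $2182.41 × 0.01 = $21.82
Medicare: only $106254.36 − $104879.49 = $1374.87 of this check is subject → $1374.87 × 0.02 = $27.50
AD&D insurance premium: $150.93
Roth 401(k) contribution: $219.24
Total deductions = $96.46 + $132.63 + $78.57 + $21.82 + $27.50 + $150.93 + $219.24 = $727.15
Net pay = $2411.50 − $727.15 = $1684.35

$1684.35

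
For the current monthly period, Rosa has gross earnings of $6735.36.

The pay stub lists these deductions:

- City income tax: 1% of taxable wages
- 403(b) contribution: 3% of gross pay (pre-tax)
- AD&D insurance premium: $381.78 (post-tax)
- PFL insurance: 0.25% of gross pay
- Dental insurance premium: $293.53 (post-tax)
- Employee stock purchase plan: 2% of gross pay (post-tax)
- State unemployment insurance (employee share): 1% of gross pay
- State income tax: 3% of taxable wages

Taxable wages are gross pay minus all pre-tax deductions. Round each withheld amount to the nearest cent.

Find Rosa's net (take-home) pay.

$5377.76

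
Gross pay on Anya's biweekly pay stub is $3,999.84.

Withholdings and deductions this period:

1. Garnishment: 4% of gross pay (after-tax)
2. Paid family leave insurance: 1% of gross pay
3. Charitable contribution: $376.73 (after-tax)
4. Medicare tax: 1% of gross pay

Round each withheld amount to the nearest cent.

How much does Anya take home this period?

Medicare tax: $3,999.84 × 0.01 = $40.00
Paid family leave insurance: $3,999.84 × 0.01 = $40.00
Charitable contribution: $376.73
Garnishment: $3,999.84 × 0.04 = $159.99
Total deductions = $40.00 + $40.00 + $376.73 + $159.99 = $616.72
Net pay = $3,999.84 − $616.72 = $3,383.12

$3,383.12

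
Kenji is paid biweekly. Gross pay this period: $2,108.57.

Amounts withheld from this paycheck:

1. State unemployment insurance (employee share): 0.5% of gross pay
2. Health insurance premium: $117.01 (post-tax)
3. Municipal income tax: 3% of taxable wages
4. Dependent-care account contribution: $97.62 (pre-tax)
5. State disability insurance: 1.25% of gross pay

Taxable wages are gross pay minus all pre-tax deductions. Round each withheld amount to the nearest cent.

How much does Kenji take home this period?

Dependent-care account contribution: $97.62
Taxable wages = $2,108.57 − $97.62 = $2,010.95
Municipal income tax: $2,010.95 × 0.03 = $60.33
State unemployment insurance (employee share): $2,108.57 × 0.005 = $10.54
State disability insurance: $2,108.57 × 0.0125 = $26.36
Health insurance premium: $117.01
Total deductions = $97.62 + $60.33 + $10.54 + $26.36 + $117.01 = $311.86
Net pay = $2,108.57 − $311.86 = $1,796.71

$1,796.71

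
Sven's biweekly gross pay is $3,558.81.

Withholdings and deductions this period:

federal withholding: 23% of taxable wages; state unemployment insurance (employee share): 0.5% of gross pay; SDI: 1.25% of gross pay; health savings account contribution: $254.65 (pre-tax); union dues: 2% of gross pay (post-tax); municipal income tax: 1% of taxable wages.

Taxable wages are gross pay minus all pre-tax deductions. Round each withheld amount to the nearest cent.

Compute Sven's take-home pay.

Health savings account contribution: $254.65
Taxable wages = $3,558.81 − $254.65 = $3,304.16
Municipal income tax: $3,304.16 × 0.01 = $33.04
Federal withholding: $3,304.16 × 0.23 = $759.96
SDI: $3,558.81 × 0.0125 = $44.49
State unemployment insurance (employee share): $3,558.81 × 0.005 = $17.79
Union dues: $3,558.81 × 0.02 = $71.18
Total deductions = $254.65 + $33.04 + $759.96 + $44.49 + $17.79 + $71.18 = $1,181.11
Net pay = $3,558.81 − $1,181.11 = $2,377.70

$2,377.70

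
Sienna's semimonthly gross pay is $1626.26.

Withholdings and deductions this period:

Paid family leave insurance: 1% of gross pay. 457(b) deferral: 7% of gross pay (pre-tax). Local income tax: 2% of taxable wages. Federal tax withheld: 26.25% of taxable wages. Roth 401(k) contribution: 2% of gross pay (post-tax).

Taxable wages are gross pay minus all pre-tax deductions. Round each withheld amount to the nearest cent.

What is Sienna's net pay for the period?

457(b) deferral: $1626.26 × 0.07 = $113.84
Taxable wages = $1626.26 − $113.84 = $1512.42
Local income tax: $1512.42 × 0.02 = $30.25
Federal tax withheld: $1512.42 × 0.2625 = $397.01
Paid family leave insurance: $1626.26 × 0.01 = $16.26
Roth 401(k) contribution: $1626.26 × 0.02 = $32.53
Total deductions = $113.84 + $30.25 + $397.01 + $16.26 + $32.53 = $589.89
Net pay = $1626.26 − $589.89 = $1036.37

$1036.37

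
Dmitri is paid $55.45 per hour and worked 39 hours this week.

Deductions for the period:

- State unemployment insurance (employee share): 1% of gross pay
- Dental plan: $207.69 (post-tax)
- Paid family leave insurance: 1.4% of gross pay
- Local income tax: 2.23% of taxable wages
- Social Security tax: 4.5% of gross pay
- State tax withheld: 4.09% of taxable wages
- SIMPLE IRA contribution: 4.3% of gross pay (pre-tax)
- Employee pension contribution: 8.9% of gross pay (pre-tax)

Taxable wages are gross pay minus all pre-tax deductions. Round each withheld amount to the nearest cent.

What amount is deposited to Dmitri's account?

Gross pay: 39 × $55.45 = $2,162.55
Employee pension contribution: $2,162.55 × 0.089 = $192.47
SIMPLE IRA contribution: $2,162.55 × 0.043 = $92.99
Pre-tax total = $192.47 + $92.99 = $285.46
Taxable wages = $2,162.55 − $285.46 = $1,877.09
State tax withheld: $1,877.09 × 0.0409 = $76.77
Local income tax: $1,877.09 × 0.0223 = $41.86
Paid family leave insurance: $2,162.55 × 0.014 = $30.28
State unemployment insurance (employee share): $2,162.55 × 0.01 = $21.63
Social Security tax: $2,162.55 × 0.045 = $97.31
Dental plan: $207.69
Total deductions = $192.47 + $92.99 + $76.77 + $41.86 + $30.28 + $21.63 + $97.31 + $207.69 = $761.00
Net pay = $2,162.55 − $761.00 = $1,401.55

$1,401.55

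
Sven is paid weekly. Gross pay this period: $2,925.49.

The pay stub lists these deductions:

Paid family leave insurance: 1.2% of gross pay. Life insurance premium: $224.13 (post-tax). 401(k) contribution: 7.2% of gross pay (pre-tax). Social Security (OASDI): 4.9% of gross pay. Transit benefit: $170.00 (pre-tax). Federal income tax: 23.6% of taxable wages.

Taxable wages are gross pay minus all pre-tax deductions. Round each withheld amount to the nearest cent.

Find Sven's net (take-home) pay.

$1,541.68

401(k) contribution: $2,925.49 × 0.072 = $210.64
Transit benefit: $170.00
Pre-tax total = $210.64 + $170.00 = $380.64
Taxable wages = $2,925.49 − $380.64 = $2,544.85
Federal income tax: $2,544.85 × 0.236 = $600.58
Paid family leave insurance: $2,925.49 × 0.012 = $35.11
Social Security (OASDI): $2,925.49 × 0.049 = $143.35
Life insurance premium: $224.13
Total deductions = $210.64 + $170.00 + $600.58 + $35.11 + $143.35 + $224.13 = $1,383.81
Net pay = $2,925.49 − $1,383.81 = $1,541.68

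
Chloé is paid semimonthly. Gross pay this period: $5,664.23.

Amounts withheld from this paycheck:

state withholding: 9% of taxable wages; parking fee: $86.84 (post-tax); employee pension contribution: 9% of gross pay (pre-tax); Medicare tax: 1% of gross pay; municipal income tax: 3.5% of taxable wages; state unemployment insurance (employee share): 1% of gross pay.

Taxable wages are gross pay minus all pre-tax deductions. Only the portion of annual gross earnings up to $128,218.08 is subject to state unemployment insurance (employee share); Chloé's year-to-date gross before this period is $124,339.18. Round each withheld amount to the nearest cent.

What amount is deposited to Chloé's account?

Employee pension contribution: $5,664.23 × 0.09 = $509.78
Taxable wages = $5,664.23 − $509.78 = $5,154.45
State withholding: $5,154.45 × 0.09 = $463.90
Municipal income tax: $5,154.45 × 0.035 = $180.41
State unemployment insurance (employee share): only $128,218.08 − $124,339.18 = $3,878.90 of this check is subject → $3,878.90 × 0.01 = $38.79
Medicare tax: $5,664.23 × 0.01 = $56.64
Parking fee: $86.84
Total deductions = $509.78 + $463.90 + $180.41 + $38.79 + $56.64 + $86.84 = $1,336.36
Net pay = $5,664.23 − $1,336.36 = $4,327.87

$4,327.87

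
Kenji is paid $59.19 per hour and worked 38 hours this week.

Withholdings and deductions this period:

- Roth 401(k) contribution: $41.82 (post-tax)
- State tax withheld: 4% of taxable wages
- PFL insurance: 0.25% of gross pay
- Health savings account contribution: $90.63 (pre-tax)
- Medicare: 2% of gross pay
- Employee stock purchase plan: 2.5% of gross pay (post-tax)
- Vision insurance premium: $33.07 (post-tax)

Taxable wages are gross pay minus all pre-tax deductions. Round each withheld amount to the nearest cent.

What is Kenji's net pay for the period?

$1,890.53

Gross pay: 38 × $59.19 = $2,249.22
Health savings account contribution: $90.63
Taxable wages = $2,249.22 − $90.63 = $2,158.59
State tax withheld: $2,158.59 × 0.04 = $86.34
PFL insurance: $2,249.22 × 0.0025 = $5.62
Medicare: $2,249.22 × 0.02 = $44.98
Vision insurance premium: $33.07
Employee stock purchase plan: $2,249.22 × 0.025 = $56.23
Roth 401(k) contribution: $41.82
Total deductions = $90.63 + $86.34 + $5.62 + $44.98 + $33.07 + $56.23 + $41.82 = $358.69
Net pay = $2,249.22 − $358.69 = $1,890.53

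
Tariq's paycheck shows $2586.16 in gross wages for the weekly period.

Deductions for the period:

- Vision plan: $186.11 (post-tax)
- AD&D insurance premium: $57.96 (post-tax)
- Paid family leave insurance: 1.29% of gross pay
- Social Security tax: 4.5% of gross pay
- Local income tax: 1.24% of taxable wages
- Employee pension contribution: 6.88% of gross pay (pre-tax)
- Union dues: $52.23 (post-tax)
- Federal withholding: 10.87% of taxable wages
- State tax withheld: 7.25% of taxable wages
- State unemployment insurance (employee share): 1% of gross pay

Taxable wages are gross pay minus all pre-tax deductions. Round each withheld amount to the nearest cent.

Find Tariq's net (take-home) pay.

$1470.10

Employee pension contribution: $2586.16 × 0.0688 = $177.93
Taxable wages = $2586.16 − $177.93 = $2408.23
State tax withheld: $2408.23 × 0.0725 = $174.60
Federal withholding: $2408.23 × 0.1087 = $261.77
Local income tax: $2408.23 × 0.0124 = $29.86
Social Security tax: $2586.16 × 0.045 = $116.38
Paid family leave insurance: $2586.16 × 0.0129 = $33.36
State unemployment insurance (employee share): $2586.16 × 0.01 = $25.86
Vision plan: $186.11
Union dues: $52.23
AD&D insurance premium: $57.96
Total deductions = $177.93 + $174.60 + $261.77 + $29.86 + $116.38 + $33.36 + $25.86 + $186.11 + $52.23 + $57.96 = $1116.06
Net pay = $2586.16 − $1116.06 = $1470.10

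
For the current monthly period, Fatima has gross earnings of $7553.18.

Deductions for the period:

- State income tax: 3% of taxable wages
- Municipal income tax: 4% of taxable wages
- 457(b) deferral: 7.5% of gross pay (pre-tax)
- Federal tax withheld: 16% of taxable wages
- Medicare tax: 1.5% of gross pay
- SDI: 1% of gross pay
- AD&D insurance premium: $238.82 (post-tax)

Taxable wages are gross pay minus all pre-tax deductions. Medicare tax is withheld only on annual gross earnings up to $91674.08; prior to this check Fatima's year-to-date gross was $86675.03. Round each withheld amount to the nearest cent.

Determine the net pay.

457(b) deferral: $7553.18 × 0.075 = $566.49
Taxable wages = $7553.18 − $566.49 = $6986.69
Municipal income tax: $6986.69 × 0.04 = $279.47
State income tax: $6986.69 × 0.03 = $209.60
Federal tax withheld: $6986.69 × 0.16 = $1117.87
Medicare tax: only $91674.08 − $86675.03 = $4999.05 of this check is subject → $4999.05 × 0.015 = $74.99
SDI: $7553.18 × 0.01 = $75.53
AD&D insurance premium: $238.82
Total deductions = $566.49 + $279.47 + $209.60 + $1117.87 + $74.99 + $75.53 + $238.82 = $2562.77
Net pay = $7553.18 − $2562.77 = $4990.41

$4990.41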